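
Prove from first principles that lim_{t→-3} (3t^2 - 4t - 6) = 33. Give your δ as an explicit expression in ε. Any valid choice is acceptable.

Let ε > 0. We want δ > 0 such that 0 < |t + 3| < δ implies |(3t^2 - 4t - 6) − 33| < ε.
(3t^2 - 4t - 6) − 33 = 3t^2 - 4t - 39 = (t + 3)(3t - 13).
So |(3t^2 - 4t - 6) − 33| = |t + 3|·|3t - 13|.
Assume first that |t + 3| < 2, so |t| < 5. Then |3t - 13| ≤ 3·5 + 13 = 28.
Hence |(3t^2 - 4t - 6) − 33| ≤ 28|t + 3| < ε provided |t + 3| < ε/28.
Take δ = min(2, ε/28). Then 0 < |t + 3| < δ gives both |t + 3| < 2 and |t + 3| < ε/28, so |(3t^2 - 4t - 6) − 33| < ε.

δ = min(2, ε/28)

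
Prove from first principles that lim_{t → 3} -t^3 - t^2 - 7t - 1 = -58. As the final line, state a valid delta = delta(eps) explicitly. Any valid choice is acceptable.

delta = min(1, eps/51)

Fix eps > 0. We want delta > 0 such that 0 < |t − 3| < delta implies |(-t^3 - t^2 - 7t - 1) + 58| < eps.
(-t^3 - t^2 - 7t - 1) + 58 = -t^3 - t^2 - 7t + 57 = (t − 3)(-t^2 - 4t - 19).
So |(-t^3 - t^2 - 7t - 1) + 58| = |t − 3|·|-t^2 - 4t - 19|.
Assume first that |t − 3| < 1, so |t| < 4. Then |-t^2 - 4t - 19| ≤ 4^2 + 4·4 + 19 = 51.
Hence |(-t^3 - t^2 - 7t - 1) + 58| ≤ 51|t − 3| < eps provided |t − 3| < eps/51.
Take delta = min(1, eps/51). Then 0 < |t − 3| < delta gives both |t − 3| < 1 and |t − 3| < eps/51, so |(-t^3 - t^2 - 7t - 1) + 58| < eps.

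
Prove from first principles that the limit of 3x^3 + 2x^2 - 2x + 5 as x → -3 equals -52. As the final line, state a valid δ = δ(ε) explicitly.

Suppose ε > 0. We want δ > 0 such that 0 < |x + 3| < δ implies |(3x^3 + 2x^2 - 2x + 5) + 52| < ε.
(3x^3 + 2x^2 - 2x + 5) + 52 = 3x^3 + 2x^2 - 2x + 57 = (x + 3)(3x^2 - 7x + 19).
So |(3x^3 + 2x^2 - 2x + 5) + 52| = |x + 3|·|3x^2 - 7x + 19|.
Assume first that |x + 3| < 1, so |x| < 4. Then |3x^2 - 7x + 19| ≤ 3·4^2 + 7·4 + 19 = 95.
Hence |(3x^3 + 2x^2 - 2x + 5) + 52| ≤ 95|x + 3| < ε provided |x + 3| < ε/95.
Take δ = min(1, ε/95). Then 0 < |x + 3| < δ gives both |x + 3| < 1 and |x + 3| < ε/95, so |(3x^3 + 2x^2 - 2x + 5) + 52| < ε.

δ = min(1, ε/95)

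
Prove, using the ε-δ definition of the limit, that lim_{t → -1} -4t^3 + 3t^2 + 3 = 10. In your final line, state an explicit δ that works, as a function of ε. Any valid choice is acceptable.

δ = min(1, ε/37)

Let ε > 0 be given. We want δ > 0 such that 0 < |t + 1| < δ implies |(-4t^3 + 3t^2 + 3) − 10| < ε.
(-4t^3 + 3t^2 + 3) − 10 = -4t^3 + 3t^2 - 7 = (t + 1)(-4t^2 + 7t - 7).
So |(-4t^3 + 3t^2 + 3) − 10| = |t + 1|·|-4t^2 + 7t - 7|.
Assume first that |t + 1| < 1, so |t| < 2. Then |-4t^2 + 7t - 7| ≤ 4·2^2 + 7·2 + 7 = 37.
Hence |(-4t^3 + 3t^2 + 3) − 10| ≤ 37|t + 1| < ε provided |t + 1| < ε/37.
Choosing δ = min(1, ε/37) ensures both conditions, hence |(-4t^3 + 3t^2 + 3) − 10| < ε.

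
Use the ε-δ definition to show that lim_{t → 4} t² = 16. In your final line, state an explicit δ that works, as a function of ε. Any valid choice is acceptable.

δ = min(2, ε/10)

Fix ε > 0. We seek δ > 0 with 0 < |t − 4| < δ ⇒ |t² − 16| < ε.
Factor: t² − 16 = (t − 4)(t + 4), so |t² − 16| = |t − 4|·|t + 4|.
Impose δ ≤ 2 so that |t| < 6; then |t + 4| ≤ 10.
Hence |t² − 16| ≤ 10|t − 4|, which is < ε once |t − 4| < ε/10.
Take δ = min(2, ε/10). If 0 < |t − 4| < δ then both bounds hold and |t² − 16| ≤ 10|t − 4| < 10·(ε/10) = ε.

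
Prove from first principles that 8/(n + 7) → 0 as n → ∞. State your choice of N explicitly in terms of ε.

Let ε > 0. For n ≥ 1, |8/(n + 7) − 0| = 8/(n + 7) ≤ 8/n.
We need 8/n < ε, i.e. n > 8/ε.
Take N = 8/ε. If n > N then |8/(n + 7)| ≤ 8/n < ε.

N = 8/ε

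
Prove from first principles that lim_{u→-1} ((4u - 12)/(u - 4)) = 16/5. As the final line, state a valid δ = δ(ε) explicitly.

δ = min(5/2, (25/8)ε)

Suppose ε > 0. We want δ > 0 with 0 < |u + 1| < δ ⇒ |(4u - 12)/(u - 4) − (16/5)| < ε.
Combining over a common denominator, (4u - 12)/(u - 4) − (16/5) = [(4u - 12)·(-5) − (-16)·(u - 4)] / [(-5)·(u - 4)] = -4(u + 1) / ((-5)(u - 4)).
So |(4u - 12)/(u - 4) − (16/5)| = 4|u + 1| / (5·|u − 4|).
Require δ ≤ 5/2, so |u − 4| ≥ |-5| − |u + 1| > 5 − 5/2 = 5/2.
Hence |(4u - 12)/(u - 4) − (16/5)| < 4|u + 1|/(5·(5/2)) = (8/25)|u + 1|, which is < ε once |u + 1| < (25/8)ε.
Take δ = min(5/2, (25/8)ε). Then 0 < |u + 1| < δ forces both bounds, so |(4u - 12)/(u - 4) − (16/5)| < ε.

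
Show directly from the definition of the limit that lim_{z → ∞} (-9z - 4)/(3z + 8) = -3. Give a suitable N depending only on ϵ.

Let ϵ > 0. We seek N > 0 such that z > N implies |(-9z - 4)/(3z + 8) + 3| < ϵ.
(-9z - 4)/(3z + 8) + 3 = (3(-9z - 4) − (-9)(3z + 8)) / (3(3z + 8)) = 60/(3(3z + 8)).
For z > 0 we have 3z + 8 > 3z, so |(-9z - 4)/(3z + 8) + 3| = 60/(3(3z + 8)) < 60/(3·3z) = (20/3)/z.
Thus |(-9z - 4)/(3z + 8) + 3| < ϵ whenever z > (20/3)/ϵ.
Take N = (20/3)/ϵ. If z > N then |(-9z - 4)/(3z + 8) + 3| < (20/3)/z < ϵ.

N = (20/3)/ϵ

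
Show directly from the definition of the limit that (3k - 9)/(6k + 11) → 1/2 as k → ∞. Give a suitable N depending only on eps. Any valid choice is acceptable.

N = (29/12)/eps

Let eps > 0. For k ≥ 1, |(3k - 9)/(6k + 11) − (1/2)| = |-87|/(6(6k + 11)) = 87/(6(6k + 11)).
Since 6k + 11 ≥ 6k for k ≥ 1, this is ≤ 87/(6·6k) = (29/12)/k.
So |(3k - 9)/(6k + 11) − (1/2)| < eps whenever k > (29/12)/eps.
Take N = (29/12)/eps. If k > N then |(3k - 9)/(6k + 11) − (1/2)| ≤ (29/12)/k < eps.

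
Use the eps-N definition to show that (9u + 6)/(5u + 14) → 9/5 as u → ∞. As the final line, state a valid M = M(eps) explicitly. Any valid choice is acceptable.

M = (96/25)/eps

Fix eps > 0. We seek M > 0 such that u > M implies |(9u + 6)/(5u + 14) − (9/5)| < eps.
(9u + 6)/(5u + 14) − (9/5) = (5(9u + 6) − 9(5u + 14)) / (5(5u + 14)) = -96/(5(5u + 14)).
For u > 0 we have 5u + 14 > 5u, so |(9u + 6)/(5u + 14) − (9/5)| = 96/(5(5u + 14)) < 96/(5·5u) = (96/25)/u.
Thus |(9u + 6)/(5u + 14) − (9/5)| < eps whenever u > (96/25)/eps.
Take M = (96/25)/eps. If u > M then |(9u + 6)/(5u + 14) − (9/5)| < (96/25)/u < eps.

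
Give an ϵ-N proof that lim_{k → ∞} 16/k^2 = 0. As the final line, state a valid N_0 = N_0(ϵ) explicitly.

Fix ϵ > 0. For k ≥ 1, |16/k^2 − 0| = 16/k^2.
16/k^2 < ϵ ⇔ k^2 > 16/ϵ ⇔ k > (16/ϵ)^{1/2}.
Take N_0 = (16/ϵ)^{1/2}. Then k > N_0 implies 16/k^2 < ϵ.

N_0 = (16/ϵ)^{1/2}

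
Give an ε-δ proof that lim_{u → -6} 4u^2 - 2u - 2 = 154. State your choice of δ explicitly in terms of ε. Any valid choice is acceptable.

Let ε > 0. We want δ > 0 such that 0 < |u + 6| < δ implies |(4u^2 - 2u - 2) − 154| < ε.
(4u^2 - 2u - 2) − 154 = 4u^2 - 2u - 156 = (u + 6)(4u - 26).
So |(4u^2 - 2u - 2) − 154| = |u + 6|·|4u - 26|.
Assume first that |u + 6| < 1, so |u| < 7. Then |4u - 26| ≤ 4·7 + 26 = 54.
Hence |(4u^2 - 2u - 2) − 154| ≤ 54|u + 6| < ε provided |u + 6| < ε/54.
Choosing δ = min(1, ε/54) ensures both conditions, hence |(4u^2 - 2u - 2) − 154| < ε.

δ = min(1, ε/54)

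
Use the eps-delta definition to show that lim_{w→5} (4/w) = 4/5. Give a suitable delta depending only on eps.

delta = min(5/2, (25/8)eps)

Suppose eps > 0. We seek delta > 0 such that 0 < |w − 5| < delta implies |4/w − (4/5)| < eps.
|4/w − (4/5)| = 4·|5 − w|/(5·|w|) = 4|w − 5|/(5|w|).
Require delta ≤ 5/2 so that |w| > 5 − 5/2 = 5/2, hence 5|w| > 25/2.
Then |4/w − (4/5)| < 4|w − 5|/(25/2), which is < eps when |w − 5| < (25/8)eps.
Take delta = min(5/2, (25/8)eps). Then 0 < |w − 5| < delta gives both |w − 5| < 5/2 and |w − 5| < (25/8)eps, so |4/w − (4/5)| < eps.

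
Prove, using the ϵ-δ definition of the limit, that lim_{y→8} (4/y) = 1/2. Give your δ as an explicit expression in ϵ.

Let ϵ > 0 be given. We seek δ > 0 such that 0 < |y − 8| < δ implies |4/y − (1/2)| < ϵ.
|4/y − (1/2)| = 4·|8 − y|/(8·|y|) = 4|y − 8|/(8|y|).
Restrict δ ≤ 4. Then |y − 8| < 4 gives |y| > 4, so 8|y| > 32.
Then |4/y − (1/2)| < 4|y − 8|/32, which is < ϵ when |y − 8| < 8ϵ.
Take δ = min(4, 8ϵ). Then 0 < |y − 8| < δ gives both |y − 8| < 4 and |y − 8| < 8ϵ, so |4/y − (1/2)| < ϵ.

δ = min(4, 8ϵ)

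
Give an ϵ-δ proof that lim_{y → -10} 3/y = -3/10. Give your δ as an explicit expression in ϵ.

δ = min(5, (50/3)ϵ)

Fix ϵ > 0. We seek δ > 0 such that 0 < |y + 10| < δ implies |3/y + 3/10| < ϵ.
|3/y + 3/10| = 3·|-10 − y|/(10·|y|) = 3|y + 10|/(10|y|).
Require δ ≤ 5 so that |y| > 10 − 5 = 5, hence 10|y| > 50.
Then |3/y + 3/10| < 3|y + 10|/50, which is < ϵ when |y + 10| < (50/3)ϵ.
Take δ = min(5, (50/3)ϵ). Then 0 < |y + 10| < δ gives both |y + 10| < 5 and |y + 10| < (50/3)ϵ, so |3/y + 3/10| < ϵ.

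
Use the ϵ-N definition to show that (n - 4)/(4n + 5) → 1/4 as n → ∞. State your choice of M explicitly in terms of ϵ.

Let ϵ > 0. For n ≥ 1, |(n - 4)/(4n + 5) − (1/4)| = |-21|/(4(4n + 5)) = 21/(4(4n + 5)).
Since 4n + 5 ≥ 4n for n ≥ 1, this is ≤ 21/(4·4n) = (21/16)/n.
So |(n - 4)/(4n + 5) − (1/4)| < ϵ whenever n > (21/16)/ϵ.
Take M = (21/16)/ϵ. If n > M then |(n - 4)/(4n + 5) − (1/4)| ≤ (21/16)/n < ϵ.

M = (21/16)/ϵ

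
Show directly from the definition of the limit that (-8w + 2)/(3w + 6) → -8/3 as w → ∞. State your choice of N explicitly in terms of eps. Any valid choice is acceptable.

Let eps > 0. We seek N > 0 such that w > N implies |(-8w + 2)/(3w + 6) + 8/3| < eps.
(-8w + 2)/(3w + 6) + 8/3 = (3(-8w + 2) − (-8)(3w + 6)) / (3(3w + 6)) = 54/(3(3w + 6)).
For w > 0 we have 3w + 6 > 3w, so |(-8w + 2)/(3w + 6) + 8/3| = 54/(3(3w + 6)) < 54/(3·3w) = 6/w.
Thus |(-8w + 2)/(3w + 6) + 8/3| < eps whenever w > 6/eps.
Take N = 6/eps. If w > N then |(-8w + 2)/(3w + 6) + 8/3| < 6/w < eps.

N = 6/eps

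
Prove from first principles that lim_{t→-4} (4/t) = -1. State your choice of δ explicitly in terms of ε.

δ = min(2, 2ε)

Suppose ε > 0. We seek δ > 0 such that 0 < |t + 4| < δ implies |4/t + 1| < ε.
|4/t + 1| = 4·|-4 − t|/(4·|t|) = 4|t + 4|/(4|t|).
Require δ ≤ 2 so that |t| > 4 − 2 = 2, hence 4|t| > 8.
Then |4/t + 1| < 4|t + 4|/8, which is < ε when |t + 4| < 2ε.
Take δ = min(2, 2ε). Then 0 < |t + 4| < δ gives both |t + 4| < 2 and |t + 4| < 2ε, so |4/t + 1| < ε.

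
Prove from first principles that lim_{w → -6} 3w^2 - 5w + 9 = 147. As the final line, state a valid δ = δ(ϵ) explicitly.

δ = min(1, ϵ/44)

Let ϵ > 0 be given. We want δ > 0 such that 0 < |w + 6| < δ implies |(3w^2 - 5w + 9) − 147| < ϵ.
(3w^2 - 5w + 9) − 147 = 3w^2 - 5w - 138 = (w + 6)(3w - 23).
So |(3w^2 - 5w + 9) − 147| = |w + 6|·|3w - 23|.
Assume first that |w + 6| < 1, so |w| < 7. Then |3w - 23| ≤ 3·7 + 23 = 44.
Hence |(3w^2 - 5w + 9) − 147| ≤ 44|w + 6| < ϵ provided |w + 6| < ϵ/44.
Choosing δ = min(1, ϵ/44) ensures both conditions, hence |(3w^2 - 5w + 9) − 147| < ϵ.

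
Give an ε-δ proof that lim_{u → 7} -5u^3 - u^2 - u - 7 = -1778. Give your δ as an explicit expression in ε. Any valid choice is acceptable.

Suppose ε > 0. We want δ > 0 such that 0 < |u − 7| < δ implies |(-5u^3 - u^2 - u - 7) + 1778| < ε.
(-5u^3 - u^2 - u - 7) + 1778 = -5u^3 - u^2 - u + 1771 = (u − 7)(-5u^2 - 36u - 253).
So |(-5u^3 - u^2 - u - 7) + 1778| = |u − 7|·|-5u^2 - 36u - 253|.
Assume first that |u − 7| < 2, so |u| < 9. Then |-5u^2 - 36u - 253| ≤ 5·9^2 + 36·9 + 253 = 982.
Hence |(-5u^3 - u^2 - u - 7) + 1778| ≤ 982|u − 7| < ε provided |u − 7| < ε/982.
Choosing δ = min(2, ε/982) ensures both conditions, hence |(-5u^3 - u^2 - u - 7) + 1778| < ε.

δ = min(2, ε/982)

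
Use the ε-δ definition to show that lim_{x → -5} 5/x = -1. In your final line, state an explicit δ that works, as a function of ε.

δ = min(5/2, (5/2)ε)

Fix ε > 0. We seek δ > 0 such that 0 < |x + 5| < δ implies |5/x + 1| < ε.
|5/x + 1| = 5·|-5 − x|/(5·|x|) = 5|x + 5|/(5|x|).
Restrict δ ≤ 5/2. Then |x + 5| < 5/2 gives |x| > 5/2, so 5|x| > 25/2.
Then |5/x + 1| < 5|x + 5|/(25/2), which is < ε when |x + 5| < (5/2)ε.
Take δ = min(5/2, (5/2)ε). Then 0 < |x + 5| < δ gives both |x + 5| < 5/2 and |x + 5| < (5/2)ε, so |5/x + 1| < ε.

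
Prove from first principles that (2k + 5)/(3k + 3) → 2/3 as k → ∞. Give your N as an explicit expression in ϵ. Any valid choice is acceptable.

N = 1/ϵ

Let ϵ > 0. For k ≥ 1, |(2k + 5)/(3k + 3) − (2/3)| = |9|/(3(3k + 3)) = 9/(3(3k + 3)).
Since 3k + 3 ≥ 3k for k ≥ 1, this is ≤ 9/(3·3k) = 1/k.
So |(2k + 5)/(3k + 3) − (2/3)| < ϵ whenever k > 1/ϵ.
Take N = 1/ϵ. If k > N then |(2k + 5)/(3k + 3) − (2/3)| ≤ 1/k < ϵ.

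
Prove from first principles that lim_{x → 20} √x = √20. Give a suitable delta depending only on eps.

Let eps > 0 be given. We want delta > 0 such that 0 < |x − 20| < delta implies |√x − √20| < eps.
Multiplying by the conjugate, |√x − √20| = |x − 20|/(√x + √20).
Restrict delta ≤ 20 so that |x − 20| < 20 forces x > 0, and then √x + √20 > √20.
Hence |√x − √20| < |x − 20|/√20, which is < eps once |x − 20| < √20·eps.
Take delta = min(20, √20·eps). If 0 < |x − 20| < delta then x > 0 and |√x − √20| < |x − 20|/√20 < eps.

delta = min(20, √20·eps)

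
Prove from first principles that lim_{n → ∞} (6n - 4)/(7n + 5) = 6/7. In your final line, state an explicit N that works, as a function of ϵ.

N = (58/49)/ϵ

Fix ϵ > 0. For n ≥ 1, |(6n - 4)/(7n + 5) − (6/7)| = |-58|/(7(7n + 5)) = 58/(7(7n + 5)).
Since 7n + 5 ≥ 7n for n ≥ 1, this is ≤ 58/(7·7n) = (58/49)/n.
So |(6n - 4)/(7n + 5) − (6/7)| < ϵ whenever n > (58/49)/ϵ.
Take N = (58/49)/ϵ. If n > N then |(6n - 4)/(7n + 5) − (6/7)| ≤ (58/49)/n < ϵ.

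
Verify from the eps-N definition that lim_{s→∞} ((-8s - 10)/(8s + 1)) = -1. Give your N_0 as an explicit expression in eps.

N_0 = (9/8)/eps

Suppose eps > 0. We seek N_0 > 0 such that s > N_0 implies |(-8s - 10)/(8s + 1) + 1| < eps.
(-8s - 10)/(8s + 1) + 1 = (8(-8s - 10) − (-8)(8s + 1)) / (8(8s + 1)) = -72/(8(8s + 1)).
For s > 0 we have 8s + 1 > 8s, so |(-8s - 10)/(8s + 1) + 1| = 72/(8(8s + 1)) < 72/(8·8s) = (9/8)/s.
Thus |(-8s - 10)/(8s + 1) + 1| < eps whenever s > (9/8)/eps.
Take N_0 = (9/8)/eps. If s > N_0 then |(-8s - 10)/(8s + 1) + 1| < (9/8)/s < eps.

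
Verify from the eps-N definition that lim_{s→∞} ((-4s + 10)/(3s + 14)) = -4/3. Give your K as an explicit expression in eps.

Let eps > 0 be given. We seek K > 0 such that s > K implies |(-4s + 10)/(3s + 14) + 4/3| < eps.
(-4s + 10)/(3s + 14) + 4/3 = (3(-4s + 10) − (-4)(3s + 14)) / (3(3s + 14)) = 86/(3(3s + 14)).
For s > 0 we have 3s + 14 > 3s, so |(-4s + 10)/(3s + 14) + 4/3| = 86/(3(3s + 14)) < 86/(3·3s) = (86/9)/s.
Thus |(-4s + 10)/(3s + 14) + 4/3| < eps whenever s > (86/9)/eps.
Take K = (86/9)/eps. If s > K then |(-4s + 10)/(3s + 14) + 4/3| < (86/9)/s < eps.

K = (86/9)/eps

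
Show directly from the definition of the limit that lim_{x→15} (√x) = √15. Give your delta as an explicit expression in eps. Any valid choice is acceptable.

delta = min(15, √15·eps)

Fix eps > 0. We want delta > 0 such that 0 < |x − 15| < delta implies |√x − √15| < eps.
Multiplying by the conjugate, |√x − √15| = |x − 15|/(√x + √15).
Restrict delta ≤ 15 so that |x − 15| < 15 forces x > 0, and then √x + √15 > √15.
Hence |√x − √15| < |x − 15|/√15, which is < eps once |x − 15| < √15·eps.
Take delta = min(15, √15·eps). If 0 < |x − 15| < delta then x > 0 and |√x − √15| < |x − 15|/√15 < eps.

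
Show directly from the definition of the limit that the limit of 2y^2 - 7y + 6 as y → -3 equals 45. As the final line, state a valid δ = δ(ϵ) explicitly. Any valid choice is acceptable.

δ = min(2, ϵ/23)

Let ϵ > 0. We want δ > 0 such that 0 < |y + 3| < δ implies |(2y^2 - 7y + 6) − 45| < ϵ.
(2y^2 - 7y + 6) − 45 = 2y^2 - 7y - 39 = (y + 3)(2y - 13).
So |(2y^2 - 7y + 6) − 45| = |y + 3|·|2y - 13|.
Require δ ≤ 2. Then |y + 3| < 2 gives |y| < 5, and by the triangle inequality |2y - 13| ≤ 2·5 + 13 = 23.
Hence |(2y^2 - 7y + 6) − 45| ≤ 23|y + 3| < ϵ provided |y + 3| < ϵ/23.
Choosing δ = min(2, ϵ/23) ensures both conditions, hence |(2y^2 - 7y + 6) − 45| < ϵ.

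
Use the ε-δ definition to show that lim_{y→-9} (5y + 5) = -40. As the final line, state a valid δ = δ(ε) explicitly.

δ = ε/5

Fix ε > 0. We need δ > 0 so that 0 < |y + 9| < δ implies |(5y + 5) + 40| < ε.
Since (5y + 5) + 40 = 5(y + 9), we have |(5y + 5) + 40| = 5|y + 9|.
So 5|y + 9| < ε exactly when |y + 9| < ε/5.
Take δ = ε/5. If 0 < |y + 9| < δ then |(5y + 5) + 40| = 5|y + 9| < 5·(ε/5) = ε.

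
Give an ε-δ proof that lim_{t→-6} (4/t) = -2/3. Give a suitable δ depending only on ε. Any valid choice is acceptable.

Let ε > 0 be given. We seek δ > 0 such that 0 < |t + 6| < δ implies |4/t + 2/3| < ε.
|4/t + 2/3| = 4·|-6 − t|/(6·|t|) = 4|t + 6|/(6|t|).
Require δ ≤ 3 so that |t| > 6 − 3 = 3, hence 6|t| > 18.
Then |4/t + 2/3| < 4|t + 6|/18, which is < ε when |t + 6| < (9/2)ε.
Take δ = min(3, (9/2)ε). Then 0 < |t + 6| < δ gives both |t + 6| < 3 and |t + 6| < (9/2)ε, so |4/t + 2/3| < ε.

δ = min(3, (9/2)ε)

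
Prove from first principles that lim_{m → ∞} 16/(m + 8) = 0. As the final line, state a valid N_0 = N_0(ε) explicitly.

N_0 = 16/ε

Fix ε > 0. For m ≥ 1, |16/(m + 8) − 0| = 16/(m + 8) ≤ 16/m.
We need 16/m < ε, i.e. m > 16/ε.
Take N_0 = 16/ε. If m > N_0 then |16/(m + 8)| ≤ 16/m < ε.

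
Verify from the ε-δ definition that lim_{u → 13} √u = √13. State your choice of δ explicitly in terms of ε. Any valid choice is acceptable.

δ = min(13, √13·ε)

Let ε > 0 be given. We want δ > 0 such that 0 < |u − 13| < δ implies |√u − √13| < ε.
Rationalise: √u − √13 = (u − 13)/(√u + √13), so |√u − √13| = |u − 13|/(√u + √13).
Restrict δ ≤ 13 so that |u − 13| < 13 forces u > 0, and then √u + √13 > √13.
Hence |√u − √13| < |u − 13|/√13, which is < ε once |u − 13| < √13·ε.
Take δ = min(13, √13·ε). If 0 < |u − 13| < δ then u > 0 and |√u − √13| < |u − 13|/√13 < ε.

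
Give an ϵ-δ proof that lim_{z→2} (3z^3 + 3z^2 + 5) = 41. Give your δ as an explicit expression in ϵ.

Suppose ϵ > 0. We want δ > 0 such that 0 < |z − 2| < δ implies |(3z^3 + 3z^2 + 5) − 41| < ϵ.
(3z^3 + 3z^2 + 5) − 41 = 3z^3 + 3z^2 - 36 = (z − 2)(3z^2 + 9z + 18).
So |(3z^3 + 3z^2 + 5) − 41| = |z − 2|·|3z^2 + 9z + 18|.
Assume first that |z − 2| < 1, so |z| < 3. Then |3z^2 + 9z + 18| ≤ 3·3^2 + 9·3 + 18 = 72.
Hence |(3z^3 + 3z^2 + 5) − 41| ≤ 72|z − 2| < ϵ provided |z − 2| < ϵ/72.
Take δ = min(1, ϵ/72). Then 0 < |z − 2| < δ gives both |z − 2| < 1 and |z − 2| < ϵ/72, so |(3z^3 + 3z^2 + 5) − 41| < ϵ.

δ = min(1, ϵ/72)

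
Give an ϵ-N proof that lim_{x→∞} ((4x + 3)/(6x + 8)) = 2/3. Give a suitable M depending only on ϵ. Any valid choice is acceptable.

Fix ϵ > 0. We seek M > 0 such that x > M implies |(4x + 3)/(6x + 8) − (2/3)| < ϵ.
(4x + 3)/(6x + 8) − (2/3) = (6(4x + 3) − 4(6x + 8)) / (6(6x + 8)) = -14/(6(6x + 8)).
For x > 0 we have 6x + 8 > 6x, so |(4x + 3)/(6x + 8) − (2/3)| = 14/(6(6x + 8)) < 14/(6·6x) = (7/18)/x.
Thus |(4x + 3)/(6x + 8) − (2/3)| < ϵ whenever x > (7/18)/ϵ.
Take M = (7/18)/ϵ. If x > M then |(4x + 3)/(6x + 8) − (2/3)| < (7/18)/x < ϵ.

M = (7/18)/ϵ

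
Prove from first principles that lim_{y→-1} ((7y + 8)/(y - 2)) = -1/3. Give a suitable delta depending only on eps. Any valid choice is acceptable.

delta = min(3/2, (9/44)eps)

Let eps > 0 be given. We want delta > 0 with 0 < |y + 1| < delta ⇒ |(7y + 8)/(y - 2) + 1/3| < eps.
Combining over a common denominator, (7y + 8)/(y - 2) + 1/3 = [(7y + 8)·(-3) − 1·(y - 2)] / [(-3)·(y - 2)] = -22(y + 1) / ((-3)(y - 2)).
So |(7y + 8)/(y - 2) + 1/3| = 22|y + 1| / (3·|y − 2|).
Require delta ≤ 3/2, so |y − 2| ≥ |-3| − |y + 1| > 3 − 3/2 = 3/2.
Hence |(7y + 8)/(y - 2) + 1/3| < 22|y + 1|/(3·(3/2)) = (44/9)|y + 1|, which is < eps once |y + 1| < (9/44)eps.
Take delta = min(3/2, (9/44)eps). Then 0 < |y + 1| < delta forces both bounds, so |(7y + 8)/(y - 2) + 1/3| < eps.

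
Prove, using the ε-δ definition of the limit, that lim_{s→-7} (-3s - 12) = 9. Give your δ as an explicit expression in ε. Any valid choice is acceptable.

δ = ε/3

Suppose ε > 0. We need δ > 0 so that 0 < |s + 7| < δ implies |(-3s - 12) − 9| < ε.
|(-3s - 12) − 9| = |-3s - 21| = 3|s + 7|.
Thus it suffices that |s + 7| < ε/3.
Choosing δ = ε/3 gives |(-3s - 12) − 9| = 3|s + 7| < ε whenever |s + 7| < δ.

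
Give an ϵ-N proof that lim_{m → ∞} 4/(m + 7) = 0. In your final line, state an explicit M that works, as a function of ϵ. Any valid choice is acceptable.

M = 4/ϵ

Let ϵ > 0. For m ≥ 1, |4/(m + 7) − 0| = 4/(m + 7) ≤ 4/m.
We need 4/m < ϵ, i.e. m > 4/ϵ.
Take M = 4/ϵ. If m > M then |4/(m + 7)| ≤ 4/m < ϵ.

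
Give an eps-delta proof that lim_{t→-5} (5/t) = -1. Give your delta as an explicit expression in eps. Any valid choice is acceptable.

Let eps > 0. We seek delta > 0 such that 0 < |t + 5| < delta implies |5/t + 1| < eps.
|5/t + 1| = 5·|-5 − t|/(5·|t|) = 5|t + 5|/(5|t|).
Restrict delta ≤ 5/2. Then |t + 5| < 5/2 gives |t| > 5/2, so 5|t| > 25/2.
Then |5/t + 1| < 5|t + 5|/(25/2), which is < eps when |t + 5| < (5/2)eps.
Take delta = min(5/2, (5/2)eps). Then 0 < |t + 5| < delta gives both |t + 5| < 5/2 and |t + 5| < (5/2)eps, so |5/t + 1| < eps.

delta = min(5/2, (5/2)eps)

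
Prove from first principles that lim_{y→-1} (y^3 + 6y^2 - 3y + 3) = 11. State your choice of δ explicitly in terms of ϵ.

Let ϵ > 0. We want δ > 0 such that 0 < |y + 1| < δ implies |(y^3 + 6y^2 - 3y + 3) − 11| < ϵ.
(y^3 + 6y^2 - 3y + 3) − 11 = y^3 + 6y^2 - 3y - 8 = (y + 1)(y^2 + 5y - 8).
So |(y^3 + 6y^2 - 3y + 3) − 11| = |y + 1|·|y^2 + 5y - 8|.
Require δ ≤ 1. Then |y + 1| < 1 gives |y| < 2, and by the triangle inequality |y^2 + 5y - 8| ≤ 2^2 + 5·2 + 8 = 22.
Hence |(y^3 + 6y^2 - 3y + 3) − 11| ≤ 22|y + 1| < ϵ provided |y + 1| < ϵ/22.
Take δ = min(1, ϵ/22). Then 0 < |y + 1| < δ gives both |y + 1| < 1 and |y + 1| < ϵ/22, so |(y^3 + 6y^2 - 3y + 3) − 11| < ϵ.

δ = min(1, ϵ/22)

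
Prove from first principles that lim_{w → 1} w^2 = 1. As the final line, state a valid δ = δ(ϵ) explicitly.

δ = min(1, ϵ/3)

Suppose ϵ > 0. We seek δ > 0 with 0 < |w − 1| < δ ⇒ |w^2 − 1| < ϵ.
Factor: w^2 − 1 = (w − 1)(w + 1), so |w^2 − 1| = |w − 1|·|w + 1|.
Restrict δ ≤ 1. Then |w − 1| < 1 gives |w| < 2, so by the triangle inequality |w + 1| ≤ 2 + 1 = 3.
Hence |w^2 − 1| ≤ 3|w − 1|, which is < ϵ once |w − 1| < ϵ/3.
Take δ = min(1, ϵ/3). If 0 < |w − 1| < δ then both bounds hold and |w^2 − 1| ≤ 3|w − 1| < 3·(ϵ/3) = ϵ.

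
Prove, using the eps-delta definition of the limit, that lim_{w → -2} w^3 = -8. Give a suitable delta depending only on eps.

Suppose eps > 0. We seek delta > 0 with 0 < |w + 2| < delta ⇒ |w^3 + 8| < eps.
Factor: w^3 + 8 = (w + 2)(w^2 - 2w + 4), so |w^3 + 8| = |w + 2|·|w^2 - 2w + 4|.
Impose delta ≤ 2 so that |w| < 4; then |w^2 - 2w + 4| ≤ 28.
Hence |w^3 + 8| ≤ 28|w + 2|, which is < eps once |w + 2| < eps/28.
Take delta = min(2, eps/28). If 0 < |w + 2| < delta then both bounds hold and |w^3 + 8| ≤ 28|w + 2| < 28·(eps/28) = eps.

delta = min(2, eps/28)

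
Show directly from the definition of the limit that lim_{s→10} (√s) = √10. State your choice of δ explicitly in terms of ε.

Fix ε > 0. We want δ > 0 such that 0 < |s − 10| < δ implies |√s − √10| < ε.
Multiplying by the conjugate, |√s − √10| = |s − 10|/(√s + √10).
Restrict δ ≤ 10 so that |s − 10| < 10 forces s > 0, and then √s + √10 > √10.
Hence |√s − √10| < |s − 10|/√10, which is < ε once |s − 10| < √10·ε.
Take δ = min(10, √10·ε). If 0 < |s − 10| < δ then s > 0 and |√s − √10| < |s − 10|/√10 < ε.

δ = min(10, √10·ε)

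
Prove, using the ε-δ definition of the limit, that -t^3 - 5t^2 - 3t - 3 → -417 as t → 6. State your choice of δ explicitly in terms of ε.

Let ε > 0 be given. We want δ > 0 such that 0 < |t − 6| < δ implies |(-t^3 - 5t^2 - 3t - 3) + 417| < ε.
(-t^3 - 5t^2 - 3t - 3) + 417 = -t^3 - 5t^2 - 3t + 414 = (t − 6)(-t^2 - 11t - 69).
So |(-t^3 - 5t^2 - 3t - 3) + 417| = |t − 6|·|-t^2 - 11t - 69|.
Assume first that |t − 6| < 1, so |t| < 7. Then |-t^2 - 11t - 69| ≤ 7^2 + 11·7 + 69 = 195.
Hence |(-t^3 - 5t^2 - 3t - 3) + 417| ≤ 195|t − 6| < ε provided |t − 6| < ε/195.
Choosing δ = min(1, ε/195) ensures both conditions, hence |(-t^3 - 5t^2 - 3t - 3) + 417| < ε.

δ = min(1, ε/195)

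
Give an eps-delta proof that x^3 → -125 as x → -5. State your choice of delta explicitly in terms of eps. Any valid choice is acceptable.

delta = min(1, eps/91)

Let eps > 0. We seek delta > 0 with 0 < |x + 5| < delta ⇒ |x^3 + 125| < eps.
Factor: x^3 + 125 = (x + 5)(x^2 - 5x + 25), so |x^3 + 125| = |x + 5|·|x^2 - 5x + 25|.
Impose delta ≤ 1 so that |x| < 6; then |x^2 - 5x + 25| ≤ 91.
Hence |x^3 + 125| ≤ 91|x + 5|, which is < eps once |x + 5| < eps/91.
Take delta = min(1, eps/91). If 0 < |x + 5| < delta then both bounds hold and |x^3 + 125| ≤ 91|x + 5| < 91·(eps/91) = eps.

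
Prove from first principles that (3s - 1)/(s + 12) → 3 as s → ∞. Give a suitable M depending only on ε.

M = 37/ε

Suppose ε > 0. We seek M > 0 such that s > M implies |(3s - 1)/(s + 12) − 3| < ε.
(3s - 1)/(s + 12) − 3 = ((3s - 1) − 3(s + 12)) / ((s + 12)) = -37/((s + 12)).
For s > 0 we have s + 12 > s, so |(3s - 1)/(s + 12) − 3| = 37/((s + 12)) < 37/(s) = 37/s.
Thus |(3s - 1)/(s + 12) − 3| < ε whenever s > 37/ε.
Take M = 37/ε. If s > M then |(3s - 1)/(s + 12) − 3| < 37/s < ε.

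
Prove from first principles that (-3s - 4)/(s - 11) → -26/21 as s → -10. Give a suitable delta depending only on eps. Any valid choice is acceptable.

delta = min(21/2, (441/74)eps)

Let eps > 0 be given. We want delta > 0 with 0 < |s + 10| < delta ⇒ |(-3s - 4)/(s - 11) + 26/21| < eps.
Combining over a common denominator, (-3s - 4)/(s - 11) + 26/21 = [(-3s - 4)·(-21) − 26·(s - 11)] / [(-21)·(s - 11)] = 37(s + 10) / ((-21)(s - 11)).
So |(-3s - 4)/(s - 11) + 26/21| = 37|s + 10| / (21·|s − 11|).
Require delta ≤ 21/2, so |s − 11| ≥ |-21| − |s + 10| > 21 − 21/2 = 21/2.
Hence |(-3s - 4)/(s - 11) + 26/21| < 37|s + 10|/(21·(21/2)) = (74/441)|s + 10|, which is < eps once |s + 10| < (441/74)eps.
Take delta = min(21/2, (441/74)eps). Then 0 < |s + 10| < delta forces both bounds, so |(-3s - 4)/(s - 11) + 26/21| < eps.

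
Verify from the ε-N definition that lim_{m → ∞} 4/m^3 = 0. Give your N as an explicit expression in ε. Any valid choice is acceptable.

N = (4/ε)^{1/3}

Suppose ε > 0. For m ≥ 1, |4/m^3 − 0| = 4/m^3.
4/m^3 < ε ⇔ m^3 > 4/ε ⇔ m > (4/ε)^{1/3}.
Take N = (4/ε)^{1/3}. Then m > N implies 4/m^3 < ε.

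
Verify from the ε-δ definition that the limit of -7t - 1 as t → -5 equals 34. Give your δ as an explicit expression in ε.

δ = ε/7

Suppose ε > 0. We need δ > 0 so that 0 < |t + 5| < δ implies |(-7t - 1) − 34| < ε.
|(-7t - 1) − 34| = |-7t - 35| = 7|t + 5|.
So 7|t + 5| < ε exactly when |t + 5| < ε/7.
Choosing δ = ε/7 gives |(-7t - 1) − 34| = 7|t + 5| < ε whenever |t + 5| < δ.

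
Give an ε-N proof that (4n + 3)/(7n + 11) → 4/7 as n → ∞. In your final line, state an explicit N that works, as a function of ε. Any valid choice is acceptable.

Let ε > 0. For n ≥ 1, |(4n + 3)/(7n + 11) − (4/7)| = |-23|/(7(7n + 11)) = 23/(7(7n + 11)).
Since 7n + 11 ≥ 7n for n ≥ 1, this is ≤ 23/(7·7n) = (23/49)/n.
So |(4n + 3)/(7n + 11) − (4/7)| < ε whenever n > (23/49)/ε.
Take N = (23/49)/ε. If n > N then |(4n + 3)/(7n + 11) − (4/7)| ≤ (23/49)/n < ε.

N = (23/49)/ε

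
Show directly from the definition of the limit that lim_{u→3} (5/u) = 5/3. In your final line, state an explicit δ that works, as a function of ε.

δ = min(3/2, (9/10)ε)

Let ε > 0. We seek δ > 0 such that 0 < |u − 3| < δ implies |5/u − (5/3)| < ε.
|5/u − (5/3)| = 5·|3 − u|/(3·|u|) = 5|u − 3|/(3|u|).
Require δ ≤ 3/2 so that |u| > 3 − 3/2 = 3/2, hence 3|u| > 9/2.
Then |5/u − (5/3)| < 5|u − 3|/(9/2), which is < ε when |u − 3| < (9/10)ε.
Take δ = min(3/2, (9/10)ε). Then 0 < |u − 3| < δ gives both |u − 3| < 3/2 and |u − 3| < (9/10)ε, so |5/u − (5/3)| < ε.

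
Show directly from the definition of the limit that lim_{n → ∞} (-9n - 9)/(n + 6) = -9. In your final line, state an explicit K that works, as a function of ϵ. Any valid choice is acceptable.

K = 45/ϵ

Let ϵ > 0 be given. For n ≥ 1, |(-9n - 9)/(n + 6) + 9| = |45|/((n + 6)) = 45/((n + 6)).
Since n + 6 ≥ n for n ≥ 1, this is ≤ 45/(n) = 45/n.
So |(-9n - 9)/(n + 6) + 9| < ϵ whenever n > 45/ϵ.
Take K = 45/ϵ. If n > K then |(-9n - 9)/(n + 6) + 9| ≤ 45/n < ϵ.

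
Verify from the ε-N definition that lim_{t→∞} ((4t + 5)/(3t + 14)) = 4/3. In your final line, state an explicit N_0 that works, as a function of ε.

Let ε > 0 be given. We seek N_0 > 0 such that t > N_0 implies |(4t + 5)/(3t + 14) − (4/3)| < ε.
(4t + 5)/(3t + 14) − (4/3) = (3(4t + 5) − 4(3t + 14)) / (3(3t + 14)) = -41/(3(3t + 14)).
For t > 0 we have 3t + 14 > 3t, so |(4t + 5)/(3t + 14) − (4/3)| = 41/(3(3t + 14)) < 41/(3·3t) = (41/9)/t.
Thus |(4t + 5)/(3t + 14) − (4/3)| < ε whenever t > (41/9)/ε.
Take N_0 = (41/9)/ε. If t > N_0 then |(4t + 5)/(3t + 14) − (4/3)| < (41/9)/t < ε.

N_0 = (41/9)/ε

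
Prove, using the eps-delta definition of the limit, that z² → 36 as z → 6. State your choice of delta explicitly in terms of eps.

delta = min(1, eps/13)

Let eps > 0. We seek delta > 0 with 0 < |z − 6| < delta ⇒ |z² − 36| < eps.
Factor: z² − 36 = (z − 6)(z + 6), so |z² − 36| = |z − 6|·|z + 6|.
Impose delta ≤ 1 so that |z| < 7; then |z + 6| ≤ 13.
Hence |z² − 36| ≤ 13|z − 6|, which is < eps once |z − 6| < eps/13.
Take delta = min(1, eps/13). If 0 < |z − 6| < delta then both bounds hold and |z² − 36| ≤ 13|z − 6| < 13·(eps/13) = eps.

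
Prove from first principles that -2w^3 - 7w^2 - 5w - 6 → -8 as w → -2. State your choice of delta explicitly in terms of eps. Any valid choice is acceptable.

delta = min(2, eps/45)

Fix eps > 0. We want delta > 0 such that 0 < |w + 2| < delta implies |(-2w^3 - 7w^2 - 5w - 6) + 8| < eps.
(-2w^3 - 7w^2 - 5w - 6) + 8 = -2w^3 - 7w^2 - 5w + 2 = (w + 2)(-2w^2 - 3w + 1).
So |(-2w^3 - 7w^2 - 5w - 6) + 8| = |w + 2|·|-2w^2 - 3w + 1|.
Require delta ≤ 2. Then |w + 2| < 2 gives |w| < 4, and by the triangle inequality |-2w^2 - 3w + 1| ≤ 2·4^2 + 3·4 + 1 = 45.
Hence |(-2w^3 - 7w^2 - 5w - 6) + 8| ≤ 45|w + 2| < eps provided |w + 2| < eps/45.
Take delta = min(2, eps/45). Then 0 < |w + 2| < delta gives both |w + 2| < 2 and |w + 2| < eps/45, so |(-2w^3 - 7w^2 - 5w - 6) + 8| < eps.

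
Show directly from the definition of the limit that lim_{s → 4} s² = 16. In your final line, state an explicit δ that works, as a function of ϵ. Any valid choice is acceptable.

Fix ϵ > 0. We seek δ > 0 with 0 < |s − 4| < δ ⇒ |s² − 16| < ϵ.
Factor: s² − 16 = (s − 4)(s + 4), so |s² − 16| = |s − 4|·|s + 4|.
Impose δ ≤ 2 so that |s| < 6; then |s + 4| ≤ 10.
Hence |s² − 16| ≤ 10|s − 4|, which is < ϵ once |s − 4| < ϵ/10.
Take δ = min(2, ϵ/10). If 0 < |s − 4| < δ then both bounds hold and |s² − 16| ≤ 10|s − 4| < 10·(ϵ/10) = ϵ.

δ = min(2, ϵ/10)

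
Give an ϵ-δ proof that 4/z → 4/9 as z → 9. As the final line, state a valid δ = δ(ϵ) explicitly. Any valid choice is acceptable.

Let ϵ > 0 be given. We seek δ > 0 such that 0 < |z − 9| < δ implies |4/z − (4/9)| < ϵ.
|4/z − (4/9)| = 4·|9 − z|/(9·|z|) = 4|z − 9|/(9|z|).
Restrict δ ≤ 9/2. Then |z − 9| < 9/2 gives |z| > 9/2, so 9|z| > 81/2.
Then |4/z − (4/9)| < 4|z − 9|/(81/2), which is < ϵ when |z − 9| < (81/8)ϵ.
Take δ = min(9/2, (81/8)ϵ). Then 0 < |z − 9| < δ gives both |z − 9| < 9/2 and |z − 9| < (81/8)ϵ, so |4/z − (4/9)| < ϵ.

δ = min(9/2, (81/8)ϵ)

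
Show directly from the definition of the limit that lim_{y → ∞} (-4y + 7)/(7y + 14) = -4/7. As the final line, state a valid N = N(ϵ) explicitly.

N = (15/7)/ϵ

Let ϵ > 0. We seek N > 0 such that y > N implies |(-4y + 7)/(7y + 14) + 4/7| < ϵ.
(-4y + 7)/(7y + 14) + 4/7 = (7(-4y + 7) − (-4)(7y + 14)) / (7(7y + 14)) = 105/(7(7y + 14)).
For y > 0 we have 7y + 14 > 7y, so |(-4y + 7)/(7y + 14) + 4/7| = 105/(7(7y + 14)) < 105/(7·7y) = (15/7)/y.
Thus |(-4y + 7)/(7y + 14) + 4/7| < ϵ whenever y > (15/7)/ϵ.
Take N = (15/7)/ϵ. If y > N then |(-4y + 7)/(7y + 14) + 4/7| < (15/7)/y < ϵ.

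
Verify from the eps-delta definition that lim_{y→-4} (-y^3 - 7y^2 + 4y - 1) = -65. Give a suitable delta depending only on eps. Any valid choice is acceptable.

Suppose eps > 0. We want delta > 0 such that 0 < |y + 4| < delta implies |(-y^3 - 7y^2 + 4y - 1) + 65| < eps.
(-y^3 - 7y^2 + 4y - 1) + 65 = -y^3 - 7y^2 + 4y + 64 = (y + 4)(-y^2 - 3y + 16).
So |(-y^3 - 7y^2 + 4y - 1) + 65| = |y + 4|·|-y^2 - 3y + 16|.
Require delta ≤ 1. Then |y + 4| < 1 gives |y| < 5, and by the triangle inequality |-y^2 - 3y + 16| ≤ 5^2 + 3·5 + 16 = 56.
Hence |(-y^3 - 7y^2 + 4y - 1) + 65| ≤ 56|y + 4| < eps provided |y + 4| < eps/56.
Choosing delta = min(1, eps/56) ensures both conditions, hence |(-y^3 - 7y^2 + 4y - 1) + 65| < eps.

delta = min(1, eps/56)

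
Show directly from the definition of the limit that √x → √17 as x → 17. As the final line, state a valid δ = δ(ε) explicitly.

Suppose ε > 0. We want δ > 0 such that 0 < |x − 17| < δ implies |√x − √17| < ε.
Multiplying by the conjugate, |√x − √17| = |x − 17|/(√x + √17).
Restrict δ ≤ 17 so that |x − 17| < 17 forces x > 0, and then √x + √17 > √17.
Hence |√x − √17| < |x − 17|/√17, which is < ε once |x − 17| < √17·ε.
Take δ = min(17, √17·ε). If 0 < |x − 17| < δ then x > 0 and |√x − √17| < |x − 17|/√17 < ε.

δ = min(17, √17·ε)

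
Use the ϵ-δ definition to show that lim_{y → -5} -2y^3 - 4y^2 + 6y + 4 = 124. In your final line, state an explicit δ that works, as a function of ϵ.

δ = min(2, ϵ/164)

Let ϵ > 0. We want δ > 0 such that 0 < |y + 5| < δ implies |(-2y^3 - 4y^2 + 6y + 4) − 124| < ϵ.
(-2y^3 - 4y^2 + 6y + 4) − 124 = -2y^3 - 4y^2 + 6y - 120 = (y + 5)(-2y^2 + 6y - 24).
So |(-2y^3 - 4y^2 + 6y + 4) − 124| = |y + 5|·|-2y^2 + 6y - 24|.
Require δ ≤ 2. Then |y + 5| < 2 gives |y| < 7, and by the triangle inequality |-2y^2 + 6y - 24| ≤ 2·7^2 + 6·7 + 24 = 164.
Hence |(-2y^3 - 4y^2 + 6y + 4) − 124| ≤ 164|y + 5| < ϵ provided |y + 5| < ϵ/164.
Take δ = min(2, ϵ/164). Then 0 < |y + 5| < δ gives both |y + 5| < 2 and |y + 5| < ϵ/164, so |(-2y^3 - 4y^2 + 6y + 4) − 124| < ϵ.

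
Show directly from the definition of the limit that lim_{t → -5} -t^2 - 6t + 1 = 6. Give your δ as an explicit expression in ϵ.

Let ϵ > 0. We want δ > 0 such that 0 < |t + 5| < δ implies |(-t^2 - 6t + 1) − 6| < ϵ.
(-t^2 - 6t + 1) − 6 = -t^2 - 6t - 5 = (t + 5)(-t - 1).
So |(-t^2 - 6t + 1) − 6| = |t + 5|·|-t - 1|.
Assume first that |t + 5| < 2, so |t| < 7. Then |-t - 1| ≤ 7 + 1 = 8.
Hence |(-t^2 - 6t + 1) − 6| ≤ 8|t + 5| < ϵ provided |t + 5| < ϵ/8.
Take δ = min(2, ϵ/8). Then 0 < |t + 5| < δ gives both |t + 5| < 2 and |t + 5| < ϵ/8, so |(-t^2 - 6t + 1) − 6| < ϵ.

δ = min(2, ϵ/8)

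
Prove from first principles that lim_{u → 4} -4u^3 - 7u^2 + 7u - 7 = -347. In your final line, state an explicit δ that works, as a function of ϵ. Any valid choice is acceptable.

δ = min(1, ϵ/300)

Suppose ϵ > 0. We want δ > 0 such that 0 < |u − 4| < δ implies |(-4u^3 - 7u^2 + 7u - 7) + 347| < ϵ.
(-4u^3 - 7u^2 + 7u - 7) + 347 = -4u^3 - 7u^2 + 7u + 340 = (u − 4)(-4u^2 - 23u - 85).
So |(-4u^3 - 7u^2 + 7u - 7) + 347| = |u − 4|·|-4u^2 - 23u - 85|.
Require δ ≤ 1. Then |u − 4| < 1 gives |u| < 5, and by the triangle inequality |-4u^2 - 23u - 85| ≤ 4·5^2 + 23·5 + 85 = 300.
Hence |(-4u^3 - 7u^2 + 7u - 7) + 347| ≤ 300|u − 4| < ϵ provided |u − 4| < ϵ/300.
Take δ = min(1, ϵ/300). Then 0 < |u − 4| < δ gives both |u − 4| < 1 and |u − 4| < ϵ/300, so |(-4u^3 - 7u^2 + 7u - 7) + 347| < ϵ.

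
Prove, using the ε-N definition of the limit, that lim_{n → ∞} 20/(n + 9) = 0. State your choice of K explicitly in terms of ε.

Let ε > 0 be given. For n ≥ 1, |20/(n + 9) − 0| = 20/(n + 9) ≤ 20/n.
We need 20/n < ε, i.e. n > 20/ε.
Take K = 20/ε. If n > K then |20/(n + 9)| ≤ 20/n < ε.

K = 20/ε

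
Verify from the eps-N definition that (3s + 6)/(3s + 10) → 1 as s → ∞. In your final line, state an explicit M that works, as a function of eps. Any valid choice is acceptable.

M = (4/3)/eps

Fix eps > 0. We seek M > 0 such that s > M implies |(3s + 6)/(3s + 10) − 1| < eps.
(3s + 6)/(3s + 10) − 1 = (3(3s + 6) − 3(3s + 10)) / (3(3s + 10)) = -12/(3(3s + 10)).
For s > 0 we have 3s + 10 > 3s, so |(3s + 6)/(3s + 10) − 1| = 12/(3(3s + 10)) < 12/(3·3s) = (4/3)/s.
Thus |(3s + 6)/(3s + 10) − 1| < eps whenever s > (4/3)/eps.
Take M = (4/3)/eps. If s > M then |(3s + 6)/(3s + 10) − 1| < (4/3)/s < eps.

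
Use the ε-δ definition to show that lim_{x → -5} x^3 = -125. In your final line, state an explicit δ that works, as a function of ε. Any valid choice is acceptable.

δ = min(1, ε/91)

Fix ε > 0. We seek δ > 0 with 0 < |x + 5| < δ ⇒ |x^3 + 125| < ε.
Factor: x^3 + 125 = (x + 5)(x^2 - 5x + 25), so |x^3 + 125| = |x + 5|·|x^2 - 5x + 25|.
Restrict δ ≤ 1. Then |x + 5| < 1 gives |x| < 6, so by the triangle inequality |x^2 - 5x + 25| ≤ 6^2 + 5·6 + 25 = 91.
Hence |x^3 + 125| ≤ 91|x + 5|, which is < ε once |x + 5| < ε/91.
Take δ = min(1, ε/91). If 0 < |x + 5| < δ then both bounds hold and |x^3 + 125| ≤ 91|x + 5| < 91·(ε/91) = ε.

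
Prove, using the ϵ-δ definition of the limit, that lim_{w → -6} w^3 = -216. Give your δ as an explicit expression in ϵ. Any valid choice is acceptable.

δ = min(1, ϵ/127)

Fix ϵ > 0. We seek δ > 0 with 0 < |w + 6| < δ ⇒ |w^3 + 216| < ϵ.
Factor: w^3 + 216 = (w + 6)(w^2 - 6w + 36), so |w^3 + 216| = |w + 6|·|w^2 - 6w + 36|.
Impose δ ≤ 1 so that |w| < 7; then |w^2 - 6w + 36| ≤ 127.
Hence |w^3 + 216| ≤ 127|w + 6|, which is < ϵ once |w + 6| < ϵ/127.
Take δ = min(1, ϵ/127). If 0 < |w + 6| < δ then both bounds hold and |w^3 + 216| ≤ 127|w + 6| < 127·(ϵ/127) = ϵ.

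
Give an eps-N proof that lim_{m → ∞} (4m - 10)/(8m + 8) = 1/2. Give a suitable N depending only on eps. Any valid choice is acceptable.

Fix eps > 0. For m ≥ 1, |(4m - 10)/(8m + 8) − (1/2)| = |-112|/(8(8m + 8)) = 112/(8(8m + 8)).
Since 8m + 8 ≥ 8m for m ≥ 1, this is ≤ 112/(8·8m) = (7/4)/m.
So |(4m - 10)/(8m + 8) − (1/2)| < eps whenever m > (7/4)/eps.
Take N = (7/4)/eps. If m > N then |(4m - 10)/(8m + 8) − (1/2)| ≤ (7/4)/m < eps.

N = (7/4)/eps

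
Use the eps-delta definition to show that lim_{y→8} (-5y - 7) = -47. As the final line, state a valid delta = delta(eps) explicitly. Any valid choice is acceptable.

delta = eps/5

Let eps > 0 be given. We need delta > 0 so that 0 < |y − 8| < delta implies |(-5y - 7) + 47| < eps.
|(-5y - 7) + 47| = |-5y + 40| = 5|y − 8|.
So 5|y − 8| < eps exactly when |y − 8| < eps/5.
Choosing delta = eps/5 gives |(-5y - 7) + 47| = 5|y − 8| < eps whenever |y − 8| < delta.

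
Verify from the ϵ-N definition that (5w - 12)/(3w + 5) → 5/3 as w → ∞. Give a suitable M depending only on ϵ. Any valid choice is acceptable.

M = (61/9)/ϵ

Let ϵ > 0. We seek M > 0 such that w > M implies |(5w - 12)/(3w + 5) − (5/3)| < ϵ.
(5w - 12)/(3w + 5) − (5/3) = (3(5w - 12) − 5(3w + 5)) / (3(3w + 5)) = -61/(3(3w + 5)).
For w > 0 we have 3w + 5 > 3w, so |(5w - 12)/(3w + 5) − (5/3)| = 61/(3(3w + 5)) < 61/(3·3w) = (61/9)/w.
Thus |(5w - 12)/(3w + 5) − (5/3)| < ϵ whenever w > (61/9)/ϵ.
Take M = (61/9)/ϵ. If w > M then |(5w - 12)/(3w + 5) − (5/3)| < (61/9)/w < ϵ.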